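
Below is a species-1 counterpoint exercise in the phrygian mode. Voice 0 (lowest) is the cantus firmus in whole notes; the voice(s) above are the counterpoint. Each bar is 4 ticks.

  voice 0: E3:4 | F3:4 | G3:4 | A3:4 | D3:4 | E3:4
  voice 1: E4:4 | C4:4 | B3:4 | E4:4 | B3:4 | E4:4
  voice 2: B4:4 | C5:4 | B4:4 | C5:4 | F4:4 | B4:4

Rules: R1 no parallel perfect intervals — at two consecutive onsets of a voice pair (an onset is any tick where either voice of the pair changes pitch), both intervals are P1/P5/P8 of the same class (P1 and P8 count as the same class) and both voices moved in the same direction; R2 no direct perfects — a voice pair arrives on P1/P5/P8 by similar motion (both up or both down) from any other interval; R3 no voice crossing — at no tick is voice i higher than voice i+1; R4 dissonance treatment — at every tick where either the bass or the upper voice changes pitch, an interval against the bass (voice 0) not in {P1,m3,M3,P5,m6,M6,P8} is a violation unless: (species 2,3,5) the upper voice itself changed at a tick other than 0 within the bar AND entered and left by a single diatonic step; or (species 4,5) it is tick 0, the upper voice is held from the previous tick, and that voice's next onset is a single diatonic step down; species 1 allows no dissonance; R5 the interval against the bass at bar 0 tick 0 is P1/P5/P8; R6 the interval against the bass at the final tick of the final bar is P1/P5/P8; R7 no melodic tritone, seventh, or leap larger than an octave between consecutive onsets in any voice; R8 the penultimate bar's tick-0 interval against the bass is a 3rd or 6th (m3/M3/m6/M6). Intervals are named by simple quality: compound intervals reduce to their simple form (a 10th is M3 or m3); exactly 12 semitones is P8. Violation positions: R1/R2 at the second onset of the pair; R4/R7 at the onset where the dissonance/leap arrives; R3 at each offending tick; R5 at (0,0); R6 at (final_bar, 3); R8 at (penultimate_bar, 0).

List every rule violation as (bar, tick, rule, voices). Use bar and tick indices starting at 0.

bar 0: v0=E3 v1=E4 v2=B4 downbeat P5
bar 1: v0=F3 v1=C4 v2=C5 downbeat P5
bar 2: v0=G3 v1=B3 v2=B4 downbeat M3
bar 3: v0=A3 v1=E4 v2=C5 downbeat m3
bar 4: v0=D3 v1=B3 v2=F4 downbeat m3
bar 5: v0=E3 v1=E4 v2=B4 downbeat P5
  -> R1 @ bar 1 tick 0 v(0, 2): E3/B4 P5 -> F3/C5 P5 similar
  -> R1 @ bar 2 tick 0 v(1, 2): C4/C5 P8 -> B3/B4 P8 similar
  -> R2 @ bar 3 tick 0 v(0, 1): G3/B3 M3 -> A3/E4 P5 similar
  -> R2 @ bar 5 tick 0 v(0, 1): D3/B3 M6 -> E3/E4 P8 similar
  -> R2 @ bar 5 tick 0 v(0, 2): D3/F4 m3 -> E3/B4 P5 similar
  -> R2 @ bar 5 tick 0 v(1, 2): B3/F4 TT -> E4/B4 P5 similar
  -> R7 @ bar 5 tick 0 v(2,): F4->B4 leap 6st

(1, 0, R1, (0, 2))
(2, 0, R1, (1, 2))
(3, 0, R2, (0, 1))
(5, 0, R2, (0, 1))
(5, 0, R2, (0, 2))
(5, 0, R2, (1, 2))
(5, 0, R7, (2,))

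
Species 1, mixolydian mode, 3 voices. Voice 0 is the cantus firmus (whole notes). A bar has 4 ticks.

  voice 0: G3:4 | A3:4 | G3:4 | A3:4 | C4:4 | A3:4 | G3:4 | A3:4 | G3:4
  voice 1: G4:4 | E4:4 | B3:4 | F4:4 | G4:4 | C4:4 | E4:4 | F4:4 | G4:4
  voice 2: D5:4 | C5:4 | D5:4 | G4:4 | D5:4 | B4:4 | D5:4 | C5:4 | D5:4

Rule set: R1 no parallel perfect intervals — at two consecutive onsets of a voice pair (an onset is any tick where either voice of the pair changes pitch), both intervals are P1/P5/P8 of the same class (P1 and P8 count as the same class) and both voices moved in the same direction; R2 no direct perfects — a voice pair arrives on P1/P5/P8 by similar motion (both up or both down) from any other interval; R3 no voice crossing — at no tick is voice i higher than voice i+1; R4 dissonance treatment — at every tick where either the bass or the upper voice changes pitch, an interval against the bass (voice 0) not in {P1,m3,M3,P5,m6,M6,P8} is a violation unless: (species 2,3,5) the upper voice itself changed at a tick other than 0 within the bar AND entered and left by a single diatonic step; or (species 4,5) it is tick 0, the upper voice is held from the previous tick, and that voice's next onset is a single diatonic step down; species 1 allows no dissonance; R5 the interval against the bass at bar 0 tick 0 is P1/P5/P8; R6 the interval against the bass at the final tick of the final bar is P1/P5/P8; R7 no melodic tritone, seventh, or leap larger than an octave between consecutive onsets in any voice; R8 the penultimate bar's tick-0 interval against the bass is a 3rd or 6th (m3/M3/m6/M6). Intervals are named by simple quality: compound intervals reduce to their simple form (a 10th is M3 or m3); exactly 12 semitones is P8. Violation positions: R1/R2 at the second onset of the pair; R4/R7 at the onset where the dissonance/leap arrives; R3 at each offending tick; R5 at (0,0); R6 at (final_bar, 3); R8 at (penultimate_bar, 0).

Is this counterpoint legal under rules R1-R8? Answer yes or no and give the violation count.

bar 0: v0=G3 v1=G4 v2=D5 (P5)
bar 1: v0=A3 v1=E4 v2=C5 (m3)
bar 2: v0=G3 v1=B3 v2=D5 (P5)
bar 3: v0=A3 v1=F4 v2=G4 (m7)
bar 4: v0=C4 v1=G4 v2=D5 (M2)
bar 5: v0=A3 v1=C4 v2=B4 (M2)
bar 6: v0=G3 v1=E4 v2=D5 (P5)
bar 7: v0=A3 v1=F4 v2=C5 (m3)
bar 8: v0=G3 v1=G4 v2=D5 (P5)
  R4 @ bar3.0: A3/G4 m7 untreated
  R7 @ bar3.0: B3->F4 leap 6st
  R2 @ bar4.0: A3/F4 m6 -> C4/G4 P5 similar
  R2 @ bar4.0: F4/G4 M2 -> G4/D5 P5 similar
  R4 @ bar4.0: C4/D5 M2 untreated
  R4 @ bar5.0: A3/B4 M2 untreated
  R1 @ bar8.0: F4/C5 P5 -> G4/D5 P5 similar

No (7 violations)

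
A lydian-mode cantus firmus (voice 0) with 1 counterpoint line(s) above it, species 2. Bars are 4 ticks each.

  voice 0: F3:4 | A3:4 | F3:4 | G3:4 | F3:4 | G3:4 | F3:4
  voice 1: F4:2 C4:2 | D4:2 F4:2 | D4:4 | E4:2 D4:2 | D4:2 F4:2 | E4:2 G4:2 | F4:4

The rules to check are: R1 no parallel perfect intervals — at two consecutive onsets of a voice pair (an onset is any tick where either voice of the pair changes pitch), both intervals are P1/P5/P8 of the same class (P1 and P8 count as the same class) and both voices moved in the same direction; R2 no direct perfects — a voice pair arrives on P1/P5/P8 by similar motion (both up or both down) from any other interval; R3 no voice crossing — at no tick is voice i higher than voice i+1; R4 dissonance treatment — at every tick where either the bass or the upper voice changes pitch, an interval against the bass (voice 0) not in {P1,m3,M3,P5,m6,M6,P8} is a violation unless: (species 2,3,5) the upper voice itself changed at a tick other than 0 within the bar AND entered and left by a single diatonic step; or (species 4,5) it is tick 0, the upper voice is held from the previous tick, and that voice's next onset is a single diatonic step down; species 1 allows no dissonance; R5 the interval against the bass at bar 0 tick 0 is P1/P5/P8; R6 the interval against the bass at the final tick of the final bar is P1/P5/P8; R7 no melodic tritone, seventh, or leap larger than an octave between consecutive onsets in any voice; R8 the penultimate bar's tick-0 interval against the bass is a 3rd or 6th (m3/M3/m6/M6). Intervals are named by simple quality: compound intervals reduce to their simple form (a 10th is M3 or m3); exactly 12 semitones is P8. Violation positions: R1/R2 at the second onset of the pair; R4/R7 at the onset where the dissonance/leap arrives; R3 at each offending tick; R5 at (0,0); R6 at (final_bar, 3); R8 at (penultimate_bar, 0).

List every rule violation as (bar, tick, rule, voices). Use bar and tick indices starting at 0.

bar 0: v0=F3 v1=F4 downbeat P8
bar 1: v0=A3 v1=D4 downbeat P4
bar 2: v0=F3 v1=D4 downbeat M6
bar 3: v0=G3 v1=E4 downbeat M6
bar 4: v0=F3 v1=D4 downbeat M6
bar 5: v0=G3 v1=E4 downbeat M6
bar 6: v0=F3 v1=F4 downbeat P8
  -> R4 @ bar 1 tick 0 v(0, 1): A3/D4 P4 untreated
  -> R1 @ bar 6 tick 0 v(0, 1): G3/G4 P8 -> F3/F4 P8 similar

(1, 0, R4, (0, 1))
(6, 0, R1, (0, 1))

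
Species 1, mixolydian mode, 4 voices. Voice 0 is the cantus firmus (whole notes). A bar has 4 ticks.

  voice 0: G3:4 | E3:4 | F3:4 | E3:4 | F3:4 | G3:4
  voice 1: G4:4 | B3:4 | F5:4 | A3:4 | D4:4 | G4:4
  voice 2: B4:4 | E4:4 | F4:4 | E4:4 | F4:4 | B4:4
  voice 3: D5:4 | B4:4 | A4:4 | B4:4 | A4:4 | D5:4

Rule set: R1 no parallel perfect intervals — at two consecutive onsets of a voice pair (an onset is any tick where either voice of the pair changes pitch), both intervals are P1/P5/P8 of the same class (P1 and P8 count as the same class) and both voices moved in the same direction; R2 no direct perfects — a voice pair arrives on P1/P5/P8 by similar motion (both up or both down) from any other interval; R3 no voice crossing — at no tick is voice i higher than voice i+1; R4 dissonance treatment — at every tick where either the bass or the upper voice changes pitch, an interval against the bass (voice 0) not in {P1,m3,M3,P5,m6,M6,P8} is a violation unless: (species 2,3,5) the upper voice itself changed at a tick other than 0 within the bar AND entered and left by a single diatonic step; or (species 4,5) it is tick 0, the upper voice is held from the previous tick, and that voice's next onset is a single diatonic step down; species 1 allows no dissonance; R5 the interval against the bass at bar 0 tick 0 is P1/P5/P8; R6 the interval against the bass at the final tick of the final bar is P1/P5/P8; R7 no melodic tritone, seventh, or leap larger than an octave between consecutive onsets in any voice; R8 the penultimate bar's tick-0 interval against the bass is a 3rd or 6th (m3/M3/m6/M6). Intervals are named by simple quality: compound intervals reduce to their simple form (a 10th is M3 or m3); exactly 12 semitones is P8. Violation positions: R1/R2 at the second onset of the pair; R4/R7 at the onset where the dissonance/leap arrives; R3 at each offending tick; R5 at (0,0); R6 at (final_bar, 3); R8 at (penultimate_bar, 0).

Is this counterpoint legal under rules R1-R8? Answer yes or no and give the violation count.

No (25 violations)

bar 0: v0=G3 v1=G4 v2=B4 v3=D5 (P5)
bar 1: v0=E3 v1=B3 v2=E4 v3=B4 (P5)
bar 2: v0=F3 v1=F5 v2=F4 v3=A4 (M3)
bar 3: v0=E3 v1=A3 v2=E4 v3=B4 (P5)
bar 4: v0=F3 v1=D4 v2=F4 v3=A4 (M3)
bar 5: v0=G3 v1=G4 v2=B4 v3=D5 (P5)
  R5 @ bar0.0: opens on M3
  R1 @ bar1.0: G3/D5 P5 -> E3/B4 P5 similar
  R2 @ bar1.0: G3/G4 P8 -> E3/B3 P5 similar
  R2 @ bar1.0: G3/B4 M3 -> E3/E4 P8 similar
  R2 @ bar1.0: G4/D5 P5 -> B3/B4 P8 similar
  R2 @ bar1.0: B4/D5 m3 -> E4/B4 P5 similar
  R1 @ bar2.0: E3/E4 P8 -> F3/F4 P8 similar
  R2 @ bar2.0: E3/B3 P5 -> F3/F5 P1 similar
  R2 @ bar2.0: B3/E4 P4 -> F5/F4 P8 similar
  R3 @ bar2.0: F5 above F4
  R7 @ bar2.0: B3->F5 leap 18st
  R3 @ bar2.1: F5 above F4
  R3 @ bar2.2: F5 above F4
  R3 @ bar2.3: F5 above F4
  R1 @ bar3.0: F3/F4 P8 -> E3/E4 P8 similar
  R2 @ bar3.0: F5/F4 P8 -> A3/E4 P5 similar
  R4 @ bar3.0: E3/A3 P4 untreated
  R7 @ bar3.0: F5->A3 leap 20st
  R1 @ bar4.0: E3/E4 P8 -> F3/F4 P8 similar
  R8 @ bar4.0: penult P8 not 3rd/6th
  R1 @ bar5.0: D4/A4 P5 -> G4/D5 P5 similar
  R2 @ bar5.0: F3/D4 M6 -> G3/G4 P8 similar
  R2 @ bar5.0: F3/A4 M3 -> G3/D5 P5 similar
  R7 @ bar5.0: F4->B4 leap 6st
  R6 @ bar5.3: closes on M3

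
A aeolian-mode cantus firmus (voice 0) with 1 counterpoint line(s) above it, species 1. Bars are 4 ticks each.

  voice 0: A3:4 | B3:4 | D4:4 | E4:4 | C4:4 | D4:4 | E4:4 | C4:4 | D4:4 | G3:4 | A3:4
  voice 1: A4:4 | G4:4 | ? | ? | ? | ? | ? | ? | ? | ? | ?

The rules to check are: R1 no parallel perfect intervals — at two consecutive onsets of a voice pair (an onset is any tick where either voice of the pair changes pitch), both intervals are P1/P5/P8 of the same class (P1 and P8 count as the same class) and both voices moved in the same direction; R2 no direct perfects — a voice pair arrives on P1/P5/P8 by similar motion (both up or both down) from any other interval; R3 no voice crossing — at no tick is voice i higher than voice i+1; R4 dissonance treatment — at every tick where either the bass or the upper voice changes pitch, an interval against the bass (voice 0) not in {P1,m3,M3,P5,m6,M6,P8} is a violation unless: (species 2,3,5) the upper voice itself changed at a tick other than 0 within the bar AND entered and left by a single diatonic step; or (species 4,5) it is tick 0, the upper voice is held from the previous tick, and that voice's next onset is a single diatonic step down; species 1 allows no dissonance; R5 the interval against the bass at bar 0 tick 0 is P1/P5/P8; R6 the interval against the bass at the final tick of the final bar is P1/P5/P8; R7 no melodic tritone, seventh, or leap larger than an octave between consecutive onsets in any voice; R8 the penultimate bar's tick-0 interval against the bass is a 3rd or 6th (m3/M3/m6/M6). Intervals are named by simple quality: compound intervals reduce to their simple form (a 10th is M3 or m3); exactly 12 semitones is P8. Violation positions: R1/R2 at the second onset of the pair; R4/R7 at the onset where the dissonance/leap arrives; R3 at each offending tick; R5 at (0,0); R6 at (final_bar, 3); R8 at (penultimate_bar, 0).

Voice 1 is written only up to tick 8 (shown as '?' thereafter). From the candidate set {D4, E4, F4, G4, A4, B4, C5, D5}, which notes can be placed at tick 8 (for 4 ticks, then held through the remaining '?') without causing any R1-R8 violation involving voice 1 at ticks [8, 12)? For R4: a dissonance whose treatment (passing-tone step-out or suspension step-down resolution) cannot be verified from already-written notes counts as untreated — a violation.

{B4, D4, F4}

D4: legal
E4: violates R4
F4: legal
G4: violates R4
A4: violates R2
B4: legal
C5: violates R4
D5: violates R2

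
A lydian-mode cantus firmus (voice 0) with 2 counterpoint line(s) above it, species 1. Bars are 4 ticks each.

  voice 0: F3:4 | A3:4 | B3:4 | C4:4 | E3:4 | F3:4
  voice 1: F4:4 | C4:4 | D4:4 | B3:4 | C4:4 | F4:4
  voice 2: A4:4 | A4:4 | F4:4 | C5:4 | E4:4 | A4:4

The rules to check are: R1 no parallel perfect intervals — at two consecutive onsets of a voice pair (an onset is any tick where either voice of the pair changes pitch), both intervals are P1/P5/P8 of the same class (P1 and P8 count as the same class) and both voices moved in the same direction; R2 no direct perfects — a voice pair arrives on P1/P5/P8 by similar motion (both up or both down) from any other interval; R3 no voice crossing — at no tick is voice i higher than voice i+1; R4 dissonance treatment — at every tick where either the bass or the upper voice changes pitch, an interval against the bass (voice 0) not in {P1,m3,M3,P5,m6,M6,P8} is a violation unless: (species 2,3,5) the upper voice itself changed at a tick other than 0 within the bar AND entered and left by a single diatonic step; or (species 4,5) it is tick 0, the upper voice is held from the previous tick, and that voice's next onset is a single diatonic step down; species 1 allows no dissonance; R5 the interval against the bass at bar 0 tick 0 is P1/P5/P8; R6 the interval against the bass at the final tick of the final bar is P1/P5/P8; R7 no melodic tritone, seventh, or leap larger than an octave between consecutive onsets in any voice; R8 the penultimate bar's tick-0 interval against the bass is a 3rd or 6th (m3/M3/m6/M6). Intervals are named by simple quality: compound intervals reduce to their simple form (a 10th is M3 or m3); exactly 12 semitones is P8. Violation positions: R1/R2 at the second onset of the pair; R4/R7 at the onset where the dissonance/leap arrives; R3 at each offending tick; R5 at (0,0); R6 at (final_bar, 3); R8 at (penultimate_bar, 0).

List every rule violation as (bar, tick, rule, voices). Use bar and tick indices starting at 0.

(0, 0, R5, (0, 2))
(2, 0, R4, (0, 2))
(3, 0, R2, (0, 2))
(3, 0, R3, (0, 1))
(3, 0, R4, (0, 1))
(3, 1, R3, (0, 1))
(3, 2, R3, (0, 1))
(3, 3, R3, (0, 1))
(4, 0, R1, (0, 2))
(4, 0, R8, (0, 2))
(5, 0, R2, (0, 1))
(5, 3, R6, (0, 2))

bar 0: v0=F3 v1=F4 v2=A4 downbeat M3
bar 1: v0=A3 v1=C4 v2=A4 downbeat P8
bar 2: v0=B3 v1=D4 v2=F4 downbeat TT
bar 3: v0=C4 v1=B3 v2=C5 downbeat P8
bar 4: v0=E3 v1=C4 v2=E4 downbeat P8
bar 5: v0=F3 v1=F4 v2=A4 downbeat M3
  -> R5 @ bar 0 tick 0 v(0, 2): opens on M3
  -> R4 @ bar 2 tick 0 v(0, 2): B3/F4 TT untreated
  -> R2 @ bar 3 tick 0 v(0, 2): B3/F4 TT -> C4/C5 P8 similar
  -> R3 @ bar 3 tick 0 v(0, 1): C4 above B3
  -> R4 @ bar 3 tick 0 v(0, 1): C4/B3 m2 untreated
  -> R3 @ bar 3 tick 1 v(0, 1): C4 above B3
  -> R3 @ bar 3 tick 2 v(0, 1): C4 above B3
  -> R3 @ bar 3 tick 3 v(0, 1): C4 above B3
  -> R1 @ bar 4 tick 0 v(0, 2): C4/C5 P8 -> E3/E4 P8 similar
  -> R8 @ bar 4 tick 0 v(0, 2): penult P8 not 3rd/6th
  -> R2 @ bar 5 tick 0 v(0, 1): E3/C4 m6 -> F3/F4 P8 similar
  -> R6 @ bar 5 tick 3 v(0, 2): closes on M3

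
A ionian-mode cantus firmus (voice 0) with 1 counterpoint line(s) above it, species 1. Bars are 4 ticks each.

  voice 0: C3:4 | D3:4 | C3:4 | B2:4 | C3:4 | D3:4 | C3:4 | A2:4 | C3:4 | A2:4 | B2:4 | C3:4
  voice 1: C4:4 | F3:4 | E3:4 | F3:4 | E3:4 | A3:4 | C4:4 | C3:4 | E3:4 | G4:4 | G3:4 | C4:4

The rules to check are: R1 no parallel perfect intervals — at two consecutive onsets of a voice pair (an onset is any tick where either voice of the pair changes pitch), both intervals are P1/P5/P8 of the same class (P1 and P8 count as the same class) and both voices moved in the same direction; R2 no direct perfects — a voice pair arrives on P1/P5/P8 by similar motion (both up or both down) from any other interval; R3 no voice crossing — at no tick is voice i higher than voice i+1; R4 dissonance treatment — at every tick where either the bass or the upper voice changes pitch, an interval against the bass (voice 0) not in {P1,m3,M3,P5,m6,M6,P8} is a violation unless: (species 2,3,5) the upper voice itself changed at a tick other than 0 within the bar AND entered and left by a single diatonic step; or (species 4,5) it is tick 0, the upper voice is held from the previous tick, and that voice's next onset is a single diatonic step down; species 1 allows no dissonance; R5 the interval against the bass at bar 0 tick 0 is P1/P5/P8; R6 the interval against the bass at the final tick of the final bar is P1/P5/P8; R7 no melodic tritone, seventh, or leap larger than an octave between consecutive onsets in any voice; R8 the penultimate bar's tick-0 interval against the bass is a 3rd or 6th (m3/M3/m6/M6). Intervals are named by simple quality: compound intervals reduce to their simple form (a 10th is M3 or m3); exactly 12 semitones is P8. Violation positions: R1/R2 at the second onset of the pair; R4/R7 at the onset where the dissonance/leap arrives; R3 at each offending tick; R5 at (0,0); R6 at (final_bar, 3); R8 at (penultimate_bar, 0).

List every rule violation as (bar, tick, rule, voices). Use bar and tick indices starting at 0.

(3, 0, R4, (0, 1))
(5, 0, R2, (0, 1))
(9, 0, R4, (0, 1))
(9, 0, R7, (1,))
(11, 0, R2, (0, 1))

bar 0: v0=C3 v1=C4 downbeat P8
bar 1: v0=D3 v1=F3 downbeat m3
bar 2: v0=C3 v1=E3 downbeat M3
bar 3: v0=B2 v1=F3 downbeat TT
bar 4: v0=C3 v1=E3 downbeat M3
bar 5: v0=D3 v1=A3 downbeat P5
bar 6: v0=C3 v1=C4 downbeat P8
bar 7: v0=A2 v1=C3 downbeat m3
bar 8: v0=C3 v1=E3 downbeat M3
bar 9: v0=A2 v1=G4 downbeat m7
bar 10: v0=B2 v1=G3 downbeat m6
bar 11: v0=C3 v1=C4 downbeat P8
  -> R4 @ bar 3 tick 0 v(0, 1): B2/F3 TT untreated
  -> R2 @ bar 5 tick 0 v(0, 1): C3/E3 M3 -> D3/A3 P5 similar
  -> R4 @ bar 9 tick 0 v(0, 1): A2/G4 m7 untreated
  -> R7 @ bar 9 tick 0 v(1,): E3->G4 leap 15st
  -> R2 @ bar 11 tick 0 v(0, 1): B2/G3 m6 -> C3/C4 P8 similar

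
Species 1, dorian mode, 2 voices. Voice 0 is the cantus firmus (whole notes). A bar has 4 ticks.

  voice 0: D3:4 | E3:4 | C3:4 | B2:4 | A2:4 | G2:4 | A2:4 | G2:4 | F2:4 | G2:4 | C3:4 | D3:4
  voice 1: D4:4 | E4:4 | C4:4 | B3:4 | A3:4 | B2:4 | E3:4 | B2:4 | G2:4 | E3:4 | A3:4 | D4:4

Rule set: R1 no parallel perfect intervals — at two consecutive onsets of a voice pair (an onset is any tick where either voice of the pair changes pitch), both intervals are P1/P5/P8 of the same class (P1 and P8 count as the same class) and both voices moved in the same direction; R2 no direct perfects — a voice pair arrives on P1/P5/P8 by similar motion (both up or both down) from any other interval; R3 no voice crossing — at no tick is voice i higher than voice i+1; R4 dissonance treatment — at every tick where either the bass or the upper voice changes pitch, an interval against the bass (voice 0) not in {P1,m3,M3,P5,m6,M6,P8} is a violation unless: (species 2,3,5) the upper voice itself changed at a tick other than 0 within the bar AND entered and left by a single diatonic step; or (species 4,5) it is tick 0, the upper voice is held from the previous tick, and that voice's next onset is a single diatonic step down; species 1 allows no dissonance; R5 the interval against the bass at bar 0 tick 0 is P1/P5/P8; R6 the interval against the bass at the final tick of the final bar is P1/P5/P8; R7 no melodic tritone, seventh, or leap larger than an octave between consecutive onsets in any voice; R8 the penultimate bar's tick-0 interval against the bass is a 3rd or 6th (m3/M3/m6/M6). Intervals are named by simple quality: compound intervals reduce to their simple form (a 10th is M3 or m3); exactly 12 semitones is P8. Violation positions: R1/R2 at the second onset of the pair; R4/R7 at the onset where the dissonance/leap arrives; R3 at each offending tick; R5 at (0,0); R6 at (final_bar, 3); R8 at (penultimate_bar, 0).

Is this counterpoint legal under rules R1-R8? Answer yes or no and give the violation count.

No (8 violations)

bar 0: v0=D3 v1=D4 (P8)
bar 1: v0=E3 v1=E4 (P8)
bar 2: v0=C3 v1=C4 (P8)
bar 3: v0=B2 v1=B3 (P8)
bar 4: v0=A2 v1=A3 (P8)
bar 5: v0=G2 v1=B2 (M3)
bar 6: v0=A2 v1=E3 (P5)
bar 7: v0=G2 v1=B2 (M3)
bar 8: v0=F2 v1=G2 (M2)
bar 9: v0=G2 v1=E3 (M6)
bar 10: v0=C3 v1=A3 (M6)
bar 11: v0=D3 v1=D4 (P8)
  R1 @ bar1.0: D3/D4 P8 -> E3/E4 P8 similar
  R1 @ bar2.0: E3/E4 P8 -> C3/C4 P8 similar
  R1 @ bar3.0: C3/C4 P8 -> B2/B3 P8 similar
  R1 @ bar4.0: B2/B3 P8 -> A2/A3 P8 similar
  R7 @ bar5.0: A3->B2 leap 10st
  R2 @ bar6.0: G2/B2 M3 -> A2/E3 P5 similar
  R4 @ bar8.0: F2/G2 M2 untreated
  R2 @ bar11.0: C3/A3 M6 -> D3/D4 P8 similar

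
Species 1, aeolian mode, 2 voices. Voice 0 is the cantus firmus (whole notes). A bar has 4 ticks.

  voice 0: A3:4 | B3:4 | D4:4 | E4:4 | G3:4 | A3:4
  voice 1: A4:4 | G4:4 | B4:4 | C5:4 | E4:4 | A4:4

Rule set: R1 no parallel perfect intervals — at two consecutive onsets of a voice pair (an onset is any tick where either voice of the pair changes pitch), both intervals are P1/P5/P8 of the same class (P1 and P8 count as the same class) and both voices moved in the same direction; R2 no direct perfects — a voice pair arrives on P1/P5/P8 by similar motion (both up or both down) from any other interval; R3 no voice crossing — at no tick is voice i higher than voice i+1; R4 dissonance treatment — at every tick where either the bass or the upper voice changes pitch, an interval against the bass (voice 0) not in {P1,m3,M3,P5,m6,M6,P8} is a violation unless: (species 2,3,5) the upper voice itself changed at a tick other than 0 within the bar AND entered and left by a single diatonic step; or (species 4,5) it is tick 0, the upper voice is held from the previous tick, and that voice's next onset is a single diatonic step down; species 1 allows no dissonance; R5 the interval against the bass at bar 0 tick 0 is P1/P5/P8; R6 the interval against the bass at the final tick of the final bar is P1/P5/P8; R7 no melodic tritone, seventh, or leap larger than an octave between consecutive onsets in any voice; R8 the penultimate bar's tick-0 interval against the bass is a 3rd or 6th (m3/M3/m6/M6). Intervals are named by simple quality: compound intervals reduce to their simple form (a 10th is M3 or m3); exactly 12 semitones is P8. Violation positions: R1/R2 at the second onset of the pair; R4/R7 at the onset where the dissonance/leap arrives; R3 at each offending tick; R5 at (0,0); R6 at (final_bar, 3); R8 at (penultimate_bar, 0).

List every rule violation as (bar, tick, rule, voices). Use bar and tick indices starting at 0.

bar 0: v0=A3 v1=A4 downbeat P8
bar 1: v0=B3 v1=G4 downbeat m6
bar 2: v0=D4 v1=B4 downbeat M6
bar 3: v0=E4 v1=C5 downbeat m6
bar 4: v0=G3 v1=E4 downbeat M6
bar 5: v0=A3 v1=A4 downbeat P8
  -> R2 @ bar 5 tick 0 v(0, 1): G3/E4 M6 -> A3/A4 P8 similar

(5, 0, R2, (0, 1))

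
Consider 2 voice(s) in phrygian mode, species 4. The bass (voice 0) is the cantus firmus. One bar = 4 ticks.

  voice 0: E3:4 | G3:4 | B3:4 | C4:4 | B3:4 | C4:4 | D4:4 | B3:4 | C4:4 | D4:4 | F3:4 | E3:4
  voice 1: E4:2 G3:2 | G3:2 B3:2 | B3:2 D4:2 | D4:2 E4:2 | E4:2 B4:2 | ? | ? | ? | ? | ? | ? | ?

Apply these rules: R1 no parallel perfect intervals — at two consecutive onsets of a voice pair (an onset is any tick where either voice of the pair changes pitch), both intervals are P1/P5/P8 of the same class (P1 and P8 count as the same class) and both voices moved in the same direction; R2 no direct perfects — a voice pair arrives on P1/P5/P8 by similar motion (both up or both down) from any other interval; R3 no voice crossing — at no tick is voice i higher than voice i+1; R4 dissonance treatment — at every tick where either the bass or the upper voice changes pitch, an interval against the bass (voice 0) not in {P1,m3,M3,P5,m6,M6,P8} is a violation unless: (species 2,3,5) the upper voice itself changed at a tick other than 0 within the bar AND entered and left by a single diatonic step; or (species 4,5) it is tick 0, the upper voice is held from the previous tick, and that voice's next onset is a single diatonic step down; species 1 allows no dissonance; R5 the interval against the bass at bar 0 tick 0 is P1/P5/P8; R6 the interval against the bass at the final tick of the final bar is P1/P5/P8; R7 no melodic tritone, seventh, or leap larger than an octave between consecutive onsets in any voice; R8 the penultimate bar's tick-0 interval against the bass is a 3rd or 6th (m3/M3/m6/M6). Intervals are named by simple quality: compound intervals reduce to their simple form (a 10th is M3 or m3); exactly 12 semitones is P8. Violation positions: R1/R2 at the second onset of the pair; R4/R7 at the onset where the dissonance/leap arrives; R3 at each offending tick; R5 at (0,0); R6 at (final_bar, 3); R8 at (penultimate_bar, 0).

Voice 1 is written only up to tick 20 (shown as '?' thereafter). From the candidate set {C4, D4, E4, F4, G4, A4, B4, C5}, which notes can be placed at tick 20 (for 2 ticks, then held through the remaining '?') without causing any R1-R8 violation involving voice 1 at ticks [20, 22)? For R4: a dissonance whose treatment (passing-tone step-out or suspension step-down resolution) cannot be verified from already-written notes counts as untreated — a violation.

C4: violates R7
D4: violates R4
E4: legal
F4: violates R4,R7
G4: legal
A4: legal
B4: violates R4
C5: violates R1

{A4, E4, G4}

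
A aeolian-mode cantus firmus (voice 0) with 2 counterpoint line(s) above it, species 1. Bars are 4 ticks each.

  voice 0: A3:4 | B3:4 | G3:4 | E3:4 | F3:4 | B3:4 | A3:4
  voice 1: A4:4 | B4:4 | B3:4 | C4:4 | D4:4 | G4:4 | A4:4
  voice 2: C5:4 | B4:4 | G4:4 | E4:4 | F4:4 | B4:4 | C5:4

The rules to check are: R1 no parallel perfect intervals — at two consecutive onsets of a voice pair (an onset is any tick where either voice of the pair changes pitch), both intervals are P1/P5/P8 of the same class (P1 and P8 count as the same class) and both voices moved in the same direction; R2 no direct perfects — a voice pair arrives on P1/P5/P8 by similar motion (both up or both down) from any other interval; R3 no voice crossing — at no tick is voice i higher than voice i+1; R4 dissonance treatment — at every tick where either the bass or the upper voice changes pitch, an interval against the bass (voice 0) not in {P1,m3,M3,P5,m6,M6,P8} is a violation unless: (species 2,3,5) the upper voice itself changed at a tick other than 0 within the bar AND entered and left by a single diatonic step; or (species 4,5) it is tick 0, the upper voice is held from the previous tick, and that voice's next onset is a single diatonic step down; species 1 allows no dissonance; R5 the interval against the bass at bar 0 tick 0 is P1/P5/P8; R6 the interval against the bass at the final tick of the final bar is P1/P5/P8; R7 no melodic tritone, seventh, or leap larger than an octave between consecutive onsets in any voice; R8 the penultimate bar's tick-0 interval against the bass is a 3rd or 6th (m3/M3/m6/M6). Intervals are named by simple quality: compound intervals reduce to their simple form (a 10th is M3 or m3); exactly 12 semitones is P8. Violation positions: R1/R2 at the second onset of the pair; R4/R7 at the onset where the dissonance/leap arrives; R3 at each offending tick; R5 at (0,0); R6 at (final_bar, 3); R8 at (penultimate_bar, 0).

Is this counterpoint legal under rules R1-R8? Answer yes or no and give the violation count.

bar 0: v0=A3 v1=A4 v2=C5 (m3)
bar 1: v0=B3 v1=B4 v2=B4 (P8)
bar 2: v0=G3 v1=B3 v2=G4 (P8)
bar 3: v0=E3 v1=C4 v2=E4 (P8)
bar 4: v0=F3 v1=D4 v2=F4 (P8)
bar 5: v0=B3 v1=G4 v2=B4 (P8)
bar 6: v0=A3 v1=A4 v2=C5 (m3)
  R5 @ bar0.0: opens on m3
  R1 @ bar1.0: A3/A4 P8 -> B3/B4 P8 similar
  R1 @ bar2.0: B3/B4 P8 -> G3/G4 P8 similar
  R1 @ bar3.0: G3/G4 P8 -> E3/E4 P8 similar
  R1 @ bar4.0: E3/E4 P8 -> F3/F4 P8 similar
  R1 @ bar5.0: F3/F4 P8 -> B3/B4 P8 similar
  R7 @ bar5.0: F3->B3 leap 6st
  R7 @ bar5.0: F4->B4 leap 6st
  R8 @ bar5.0: penult P8 not 3rd/6th
  R6 @ bar6.3: closes on m3

No (10 violations)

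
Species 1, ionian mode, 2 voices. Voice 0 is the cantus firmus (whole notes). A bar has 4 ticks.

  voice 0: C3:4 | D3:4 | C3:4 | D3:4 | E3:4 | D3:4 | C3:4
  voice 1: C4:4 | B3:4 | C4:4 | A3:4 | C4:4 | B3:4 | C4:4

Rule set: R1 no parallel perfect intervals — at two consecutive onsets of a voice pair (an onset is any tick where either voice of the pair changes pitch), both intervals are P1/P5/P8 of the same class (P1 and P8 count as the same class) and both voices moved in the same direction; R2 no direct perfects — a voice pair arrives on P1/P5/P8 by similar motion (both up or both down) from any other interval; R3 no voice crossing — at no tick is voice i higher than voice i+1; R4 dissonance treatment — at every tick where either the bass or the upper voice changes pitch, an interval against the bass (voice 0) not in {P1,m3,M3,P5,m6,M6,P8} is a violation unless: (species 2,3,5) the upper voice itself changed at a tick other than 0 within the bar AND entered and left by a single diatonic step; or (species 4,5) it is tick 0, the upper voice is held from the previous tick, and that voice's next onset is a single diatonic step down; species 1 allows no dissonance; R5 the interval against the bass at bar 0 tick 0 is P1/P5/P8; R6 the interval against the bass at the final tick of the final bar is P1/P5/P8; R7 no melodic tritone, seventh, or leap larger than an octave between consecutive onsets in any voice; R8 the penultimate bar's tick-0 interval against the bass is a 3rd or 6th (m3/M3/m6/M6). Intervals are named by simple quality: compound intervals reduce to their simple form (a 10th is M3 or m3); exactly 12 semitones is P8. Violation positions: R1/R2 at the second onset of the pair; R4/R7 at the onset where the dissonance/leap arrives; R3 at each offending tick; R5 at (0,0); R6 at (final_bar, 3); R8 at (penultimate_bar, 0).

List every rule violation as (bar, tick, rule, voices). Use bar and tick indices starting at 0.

No violations across 7 bars (C3..C3 vs C4..C4).

bar 0: v0=C3 v1=C4 downbeat P8
bar 1: v0=D3 v1=B3 downbeat M6
bar 2: v0=C3 v1=C4 downbeat P8
bar 3: v0=D3 v1=A3 downbeat P5
bar 4: v0=E3 v1=C4 downbeat m6
bar 5: v0=D3 v1=B3 downbeat M6
bar 6: v0=C3 v1=C4 downbeat P8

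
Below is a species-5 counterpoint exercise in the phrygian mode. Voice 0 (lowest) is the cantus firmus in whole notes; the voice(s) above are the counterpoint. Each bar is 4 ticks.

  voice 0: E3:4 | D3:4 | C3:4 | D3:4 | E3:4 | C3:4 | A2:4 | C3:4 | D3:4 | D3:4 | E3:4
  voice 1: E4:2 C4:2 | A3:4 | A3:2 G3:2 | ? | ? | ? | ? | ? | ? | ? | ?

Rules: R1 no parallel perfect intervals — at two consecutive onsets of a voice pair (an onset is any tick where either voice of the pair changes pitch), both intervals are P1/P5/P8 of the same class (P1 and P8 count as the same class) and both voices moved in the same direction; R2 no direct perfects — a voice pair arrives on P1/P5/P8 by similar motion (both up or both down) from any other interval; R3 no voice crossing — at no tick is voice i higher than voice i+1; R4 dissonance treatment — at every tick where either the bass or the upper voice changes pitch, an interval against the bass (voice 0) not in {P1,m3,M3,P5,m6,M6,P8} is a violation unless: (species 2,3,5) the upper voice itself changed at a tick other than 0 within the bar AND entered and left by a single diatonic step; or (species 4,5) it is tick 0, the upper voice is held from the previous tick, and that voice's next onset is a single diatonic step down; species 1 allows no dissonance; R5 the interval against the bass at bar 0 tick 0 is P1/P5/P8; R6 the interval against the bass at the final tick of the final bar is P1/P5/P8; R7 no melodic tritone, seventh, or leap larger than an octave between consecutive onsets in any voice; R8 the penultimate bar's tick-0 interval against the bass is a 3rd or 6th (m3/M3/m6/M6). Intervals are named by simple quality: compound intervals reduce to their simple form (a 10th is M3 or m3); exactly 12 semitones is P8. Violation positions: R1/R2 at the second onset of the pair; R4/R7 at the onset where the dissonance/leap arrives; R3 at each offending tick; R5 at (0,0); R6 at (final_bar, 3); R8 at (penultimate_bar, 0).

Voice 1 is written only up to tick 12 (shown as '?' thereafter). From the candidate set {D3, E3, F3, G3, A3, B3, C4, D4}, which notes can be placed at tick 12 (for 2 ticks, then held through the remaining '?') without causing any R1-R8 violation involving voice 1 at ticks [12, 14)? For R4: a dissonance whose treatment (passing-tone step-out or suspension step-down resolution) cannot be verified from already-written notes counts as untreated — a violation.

D3: legal
E3: violates R4
F3: legal
G3: violates R4
A3: violates R1
B3: legal
C4: violates R4
D4: violates R2

{B3, D3, F3}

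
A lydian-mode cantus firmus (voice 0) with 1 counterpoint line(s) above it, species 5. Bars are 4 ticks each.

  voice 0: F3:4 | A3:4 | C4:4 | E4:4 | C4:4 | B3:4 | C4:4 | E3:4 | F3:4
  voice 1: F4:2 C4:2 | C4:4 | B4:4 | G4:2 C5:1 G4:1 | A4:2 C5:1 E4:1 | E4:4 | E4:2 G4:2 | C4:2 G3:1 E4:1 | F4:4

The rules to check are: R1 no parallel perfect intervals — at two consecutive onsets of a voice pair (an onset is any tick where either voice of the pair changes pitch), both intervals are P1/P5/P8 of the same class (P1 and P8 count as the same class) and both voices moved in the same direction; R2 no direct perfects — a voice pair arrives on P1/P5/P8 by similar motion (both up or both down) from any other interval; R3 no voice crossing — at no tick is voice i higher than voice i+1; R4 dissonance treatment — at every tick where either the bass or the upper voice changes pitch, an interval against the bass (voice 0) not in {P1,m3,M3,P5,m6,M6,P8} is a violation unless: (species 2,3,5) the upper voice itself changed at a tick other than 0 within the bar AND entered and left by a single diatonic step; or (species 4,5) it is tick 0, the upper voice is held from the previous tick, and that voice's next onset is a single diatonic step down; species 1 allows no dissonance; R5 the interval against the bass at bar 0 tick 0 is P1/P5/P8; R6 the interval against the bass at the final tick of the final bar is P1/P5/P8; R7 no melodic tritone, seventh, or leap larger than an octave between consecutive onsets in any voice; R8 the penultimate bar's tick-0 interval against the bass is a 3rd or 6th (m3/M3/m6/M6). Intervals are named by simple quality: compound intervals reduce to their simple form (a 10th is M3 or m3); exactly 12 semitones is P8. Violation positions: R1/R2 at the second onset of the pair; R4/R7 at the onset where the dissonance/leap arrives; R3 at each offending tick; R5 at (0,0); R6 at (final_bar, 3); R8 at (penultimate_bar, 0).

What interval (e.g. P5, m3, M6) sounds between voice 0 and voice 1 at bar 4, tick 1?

voice 0=C4 voice 1=A4 -> M6

M6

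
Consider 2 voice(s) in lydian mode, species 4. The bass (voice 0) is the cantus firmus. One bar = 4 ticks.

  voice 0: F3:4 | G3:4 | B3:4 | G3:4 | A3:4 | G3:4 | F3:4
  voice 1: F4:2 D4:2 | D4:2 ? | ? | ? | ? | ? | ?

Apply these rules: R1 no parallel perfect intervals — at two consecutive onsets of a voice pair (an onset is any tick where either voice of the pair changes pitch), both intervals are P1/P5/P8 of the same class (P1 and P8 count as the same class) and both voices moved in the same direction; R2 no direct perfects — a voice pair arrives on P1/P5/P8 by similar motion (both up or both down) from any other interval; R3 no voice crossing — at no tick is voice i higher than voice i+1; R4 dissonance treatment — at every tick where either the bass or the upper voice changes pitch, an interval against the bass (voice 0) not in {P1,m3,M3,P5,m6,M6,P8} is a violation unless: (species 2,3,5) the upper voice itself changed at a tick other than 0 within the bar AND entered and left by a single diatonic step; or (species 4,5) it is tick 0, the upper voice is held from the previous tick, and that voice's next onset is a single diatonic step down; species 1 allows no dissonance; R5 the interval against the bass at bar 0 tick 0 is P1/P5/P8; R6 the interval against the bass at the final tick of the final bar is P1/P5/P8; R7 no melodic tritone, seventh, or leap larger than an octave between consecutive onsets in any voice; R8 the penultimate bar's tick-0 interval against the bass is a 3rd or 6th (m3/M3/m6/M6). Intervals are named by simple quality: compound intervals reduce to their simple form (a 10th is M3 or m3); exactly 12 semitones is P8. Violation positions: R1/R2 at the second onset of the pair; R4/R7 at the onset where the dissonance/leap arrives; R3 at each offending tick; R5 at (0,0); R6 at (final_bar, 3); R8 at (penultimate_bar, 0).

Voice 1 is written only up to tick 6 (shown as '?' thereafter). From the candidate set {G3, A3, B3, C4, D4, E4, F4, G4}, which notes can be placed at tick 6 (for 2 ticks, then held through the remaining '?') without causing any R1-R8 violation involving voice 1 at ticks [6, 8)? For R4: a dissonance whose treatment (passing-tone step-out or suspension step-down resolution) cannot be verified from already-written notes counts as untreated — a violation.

{B3, D4, E4, G3, G4}

G3: legal
A3: violates R4
B3: legal
C4: violates R4
D4: legal
E4: legal
F4: violates R4
G4: legal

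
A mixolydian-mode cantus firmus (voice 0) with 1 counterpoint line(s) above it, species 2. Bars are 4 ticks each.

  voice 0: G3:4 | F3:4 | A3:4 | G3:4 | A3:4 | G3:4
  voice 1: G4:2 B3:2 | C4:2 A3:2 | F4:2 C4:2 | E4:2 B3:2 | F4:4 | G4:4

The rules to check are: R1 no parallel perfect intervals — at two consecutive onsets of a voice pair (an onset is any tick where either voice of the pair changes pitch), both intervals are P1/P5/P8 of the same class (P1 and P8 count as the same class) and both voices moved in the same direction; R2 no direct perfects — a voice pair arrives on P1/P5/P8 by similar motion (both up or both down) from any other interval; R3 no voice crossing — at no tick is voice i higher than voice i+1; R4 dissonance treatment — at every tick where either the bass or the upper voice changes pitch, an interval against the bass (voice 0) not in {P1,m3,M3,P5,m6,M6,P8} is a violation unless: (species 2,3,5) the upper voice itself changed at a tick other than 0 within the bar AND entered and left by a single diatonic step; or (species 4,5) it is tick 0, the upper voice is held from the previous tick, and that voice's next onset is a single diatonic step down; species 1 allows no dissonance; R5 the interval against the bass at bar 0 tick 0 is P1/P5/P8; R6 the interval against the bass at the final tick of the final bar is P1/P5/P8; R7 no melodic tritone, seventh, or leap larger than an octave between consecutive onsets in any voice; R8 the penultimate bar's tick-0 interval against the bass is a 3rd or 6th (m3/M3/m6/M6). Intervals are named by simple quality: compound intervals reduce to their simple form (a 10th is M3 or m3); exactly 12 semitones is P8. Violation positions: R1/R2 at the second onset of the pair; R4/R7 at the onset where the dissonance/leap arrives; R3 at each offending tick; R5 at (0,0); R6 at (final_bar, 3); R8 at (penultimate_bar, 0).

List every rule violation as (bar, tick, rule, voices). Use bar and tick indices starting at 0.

bar 0: v0=G3 v1=G4 downbeat P8
bar 1: v0=F3 v1=C4 downbeat P5
bar 2: v0=A3 v1=F4 downbeat m6
bar 3: v0=G3 v1=E4 downbeat M6
bar 4: v0=A3 v1=F4 downbeat m6
bar 5: v0=G3 v1=G4 downbeat P8
  -> R7 @ bar 4 tick 0 v(1,): B3->F4 leap 6st

(4, 0, R7, (1,))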